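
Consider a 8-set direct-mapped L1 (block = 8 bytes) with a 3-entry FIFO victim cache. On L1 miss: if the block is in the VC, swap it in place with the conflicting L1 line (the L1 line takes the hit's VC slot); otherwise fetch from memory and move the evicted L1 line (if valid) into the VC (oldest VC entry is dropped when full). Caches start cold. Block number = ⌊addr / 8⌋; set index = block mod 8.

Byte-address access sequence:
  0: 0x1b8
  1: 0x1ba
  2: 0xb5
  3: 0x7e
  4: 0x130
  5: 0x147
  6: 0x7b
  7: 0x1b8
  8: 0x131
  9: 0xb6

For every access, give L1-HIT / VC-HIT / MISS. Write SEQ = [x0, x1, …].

0: 0x1b8 (blk 55, set 7) → MISS  vc=[]
1: 0x1ba (blk 55, set 7) → L1-HIT  vc=[]
2: 0xb5 (blk 22, set 6) → MISS  vc=[]
3: 0x7e (blk 15, set 7) → MISS  vc=[55]
4: 0x130 (blk 38, set 6) → MISS  vc=[55, 22]
5: 0x147 (blk 40, set 0) → MISS  vc=[55, 22]
6: 0x7b (blk 15, set 7) → L1-HIT  vc=[55, 22]
7: 0x1b8 (blk 55, set 7) → VC-HIT  vc=[15, 22]
8: 0x131 (blk 38, set 6) → L1-HIT  vc=[15, 22]
9: 0xb6 (blk 22, set 6) → VC-HIT  vc=[15, 38]

SEQ = [MISS, L1-HIT, MISS, MISS, MISS, MISS, L1-HIT, VC-HIT, L1-HIT, VC-HIT]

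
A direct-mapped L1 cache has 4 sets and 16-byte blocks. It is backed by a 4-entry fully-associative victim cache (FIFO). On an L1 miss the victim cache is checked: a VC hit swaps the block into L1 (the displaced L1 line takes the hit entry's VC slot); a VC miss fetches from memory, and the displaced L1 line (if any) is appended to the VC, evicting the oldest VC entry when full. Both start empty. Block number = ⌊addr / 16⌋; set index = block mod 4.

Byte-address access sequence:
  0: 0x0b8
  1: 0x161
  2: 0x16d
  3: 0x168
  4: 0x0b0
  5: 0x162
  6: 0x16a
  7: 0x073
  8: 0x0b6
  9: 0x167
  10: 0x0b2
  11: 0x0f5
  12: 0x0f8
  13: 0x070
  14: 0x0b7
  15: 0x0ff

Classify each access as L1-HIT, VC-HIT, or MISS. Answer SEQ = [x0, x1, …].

0: 0xb8 (blk 11, set 3) → MISS  vc=[]
1: 0x161 (blk 22, set 2) → MISS  vc=[]
2: 0x16d (blk 22, set 2) → L1-HIT  vc=[]
3: 0x168 (blk 22, set 2) → L1-HIT  vc=[]
4: 0xb0 (blk 11, set 3) → L1-HIT  vc=[]
5: 0x162 (blk 22, set 2) → L1-HIT  vc=[]
6: 0x16a (blk 22, set 2) → L1-HIT  vc=[]
7: 0x73 (blk 7, set 3) → MISS  vc=[11]
8: 0xb6 (blk 11, set 3) → VC-HIT  vc=[7]
9: 0x167 (blk 22, set 2) → L1-HIT  vc=[7]
10: 0xb2 (blk 11, set 3) → L1-HIT  vc=[7]
11: 0xf5 (blk 15, set 3) → MISS  vc=[7, 11]
12: 0xf8 (blk 15, set 3) → L1-HIT  vc=[7, 11]
13: 0x70 (blk 7, set 3) → VC-HIT  vc=[15, 11]
14: 0xb7 (blk 11, set 3) → VC-HIT  vc=[15, 7]
15: 0xff (blk 15, set 3) → VC-HIT  vc=[11, 7]

SEQ = [MISS, MISS, L1-HIT, L1-HIT, L1-HIT, L1-HIT, L1-HIT, MISS, VC-HIT, L1-HIT, L1-HIT, MISS, L1-HIT, VC-HIT, VC-HIT, VC-HIT]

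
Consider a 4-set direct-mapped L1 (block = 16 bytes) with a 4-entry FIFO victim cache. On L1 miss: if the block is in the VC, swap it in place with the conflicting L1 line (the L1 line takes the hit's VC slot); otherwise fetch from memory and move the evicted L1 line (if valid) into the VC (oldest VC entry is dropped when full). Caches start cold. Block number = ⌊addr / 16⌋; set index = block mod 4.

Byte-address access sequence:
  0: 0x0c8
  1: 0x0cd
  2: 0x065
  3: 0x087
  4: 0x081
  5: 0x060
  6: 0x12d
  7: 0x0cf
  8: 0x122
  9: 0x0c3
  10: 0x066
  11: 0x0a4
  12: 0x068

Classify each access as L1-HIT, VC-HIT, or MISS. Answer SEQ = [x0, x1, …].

#0 0xc8→b12/s0 MISS; vc=[]
#1 0xcd→b12/s0 L1-HIT; vc=[]
#2 0x65→b6/s2 MISS; vc=[]
#3 0x87→b8/s0 MISS; vc=[12]
#4 0x81→b8/s0 L1-HIT; vc=[12]
#5 0x60→b6/s2 L1-HIT; vc=[12]
#6 0x12d→b18/s2 MISS; vc=[12,6]
#7 0xcf→b12/s0 VC-HIT; vc=[8,6]
#8 0x122→b18/s2 L1-HIT; vc=[8,6]
#9 0xc3→b12/s0 L1-HIT; vc=[8,6]
#10 0x66→b6/s2 VC-HIT; vc=[8,18]
#11 0xa4→b10/s2 MISS; vc=[8,18,6]
#12 0x68→b6/s2 VC-HIT; vc=[8,18,10]

SEQ = [MISS, L1-HIT, MISS, MISS, L1-HIT, L1-HIT, MISS, VC-HIT, L1-HIT, L1-HIT, VC-HIT, MISS, VC-HIT]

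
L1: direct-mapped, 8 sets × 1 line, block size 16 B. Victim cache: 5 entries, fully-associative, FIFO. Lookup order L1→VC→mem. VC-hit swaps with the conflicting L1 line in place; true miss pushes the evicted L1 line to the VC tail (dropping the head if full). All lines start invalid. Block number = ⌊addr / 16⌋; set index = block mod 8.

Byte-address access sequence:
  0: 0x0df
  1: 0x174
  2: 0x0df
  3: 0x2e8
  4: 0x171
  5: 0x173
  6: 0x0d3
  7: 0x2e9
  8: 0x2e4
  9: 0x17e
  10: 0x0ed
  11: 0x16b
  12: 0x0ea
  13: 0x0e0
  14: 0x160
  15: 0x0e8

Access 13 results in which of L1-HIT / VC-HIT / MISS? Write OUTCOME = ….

OUTCOME = L1-HIT

#0 0xdf→b13/s5 MISS; vc=[]
#1 0x174→b23/s7 MISS; vc=[]
#2 0xdf→b13/s5 L1-HIT; vc=[]
#3 0x2e8→b46/s6 MISS; vc=[]
#4 0x171→b23/s7 L1-HIT; vc=[]
#5 0x173→b23/s7 L1-HIT; vc=[]
#6 0xd3→b13/s5 L1-HIT; vc=[]
#7 0x2e9→b46/s6 L1-HIT; vc=[]
#8 0x2e4→b46/s6 L1-HIT; vc=[]
#9 0x17e→b23/s7 L1-HIT; vc=[]
#10 0xed→b14/s6 MISS; vc=[46]
#11 0x16b→b22/s6 MISS; vc=[46,14]
#12 0xea→b14/s6 VC-HIT; vc=[46,22]
#13 0xe0→b14/s6 L1-HIT; vc=[46,22]
#14 0x160→b22/s6 VC-HIT; vc=[46,14]
#15 0xe8→b14/s6 VC-HIT; vc=[46,22]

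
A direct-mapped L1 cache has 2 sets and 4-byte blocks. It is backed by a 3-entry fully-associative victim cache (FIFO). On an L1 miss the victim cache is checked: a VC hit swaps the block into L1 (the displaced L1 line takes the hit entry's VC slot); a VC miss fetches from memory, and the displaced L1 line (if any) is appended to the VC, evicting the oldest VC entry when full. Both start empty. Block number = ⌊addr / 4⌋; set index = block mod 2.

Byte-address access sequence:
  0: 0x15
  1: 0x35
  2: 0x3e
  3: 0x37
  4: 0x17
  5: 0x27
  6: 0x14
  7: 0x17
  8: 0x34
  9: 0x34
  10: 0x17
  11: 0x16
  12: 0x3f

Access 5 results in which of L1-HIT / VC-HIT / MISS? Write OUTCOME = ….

0: 0x15 (blk 5, set 1) → MISS  vc=[]
1: 0x35 (blk 13, set 1) → MISS  vc=[5]
2: 0x3e (blk 15, set 1) → MISS  vc=[5, 13]
3: 0x37 (blk 13, set 1) → VC-HIT  vc=[5, 15]
4: 0x17 (blk 5, set 1) → VC-HIT  vc=[13, 15]
5: 0x27 (blk 9, set 1) → MISS  vc=[13, 15, 5]
6: 0x14 (blk 5, set 1) → VC-HIT  vc=[13, 15, 9]
7: 0x17 (blk 5, set 1) → L1-HIT  vc=[13, 15, 9]
8: 0x34 (blk 13, set 1) → VC-HIT  vc=[5, 15, 9]
9: 0x34 (blk 13, set 1) → L1-HIT  vc=[5, 15, 9]
10: 0x17 (blk 5, set 1) → VC-HIT  vc=[13, 15, 9]
11: 0x16 (blk 5, set 1) → L1-HIT  vc=[13, 15, 9]
12: 0x3f (blk 15, set 1) → VC-HIT  vc=[13, 5, 9]

OUTCOME = MISS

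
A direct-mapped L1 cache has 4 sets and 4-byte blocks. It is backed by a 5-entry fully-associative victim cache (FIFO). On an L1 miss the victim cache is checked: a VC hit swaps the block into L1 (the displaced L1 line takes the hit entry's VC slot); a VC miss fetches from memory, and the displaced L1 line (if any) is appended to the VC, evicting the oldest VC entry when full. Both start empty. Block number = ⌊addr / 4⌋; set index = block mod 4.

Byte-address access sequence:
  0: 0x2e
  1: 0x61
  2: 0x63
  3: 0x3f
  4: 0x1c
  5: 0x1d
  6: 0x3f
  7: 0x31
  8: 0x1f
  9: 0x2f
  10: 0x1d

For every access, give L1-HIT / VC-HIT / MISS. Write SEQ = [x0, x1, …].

  [0] addr=0x2e blk=11 s=3: MISS | VC []
  [1] addr=0x61 blk=24 s=0: MISS | VC []
  [2] addr=0x63 blk=24 s=0: L1-HIT | VC []
  [3] addr=0x3f blk=15 s=3: MISS | VC [11]
  [4] addr=0x1c blk=7 s=3: MISS | VC [11, 15]
  [5] addr=0x1d blk=7 s=3: L1-HIT | VC [11, 15]
  [6] addr=0x3f blk=15 s=3: VC-HIT | VC [11, 7]
  [7] addr=0x31 blk=12 s=0: MISS | VC [11, 7, 24]
  [8] addr=0x1f blk=7 s=3: VC-HIT | VC [11, 15, 24]
  [9] addr=0x2f blk=11 s=3: VC-HIT | VC [7, 15, 24]
  [10] addr=0x1d blk=7 s=3: VC-HIT | VC [11, 15, 24]

SEQ = [MISS, MISS, L1-HIT, MISS, MISS, L1-HIT, VC-HIT, MISS, VC-HIT, VC-HIT, VC-HIT]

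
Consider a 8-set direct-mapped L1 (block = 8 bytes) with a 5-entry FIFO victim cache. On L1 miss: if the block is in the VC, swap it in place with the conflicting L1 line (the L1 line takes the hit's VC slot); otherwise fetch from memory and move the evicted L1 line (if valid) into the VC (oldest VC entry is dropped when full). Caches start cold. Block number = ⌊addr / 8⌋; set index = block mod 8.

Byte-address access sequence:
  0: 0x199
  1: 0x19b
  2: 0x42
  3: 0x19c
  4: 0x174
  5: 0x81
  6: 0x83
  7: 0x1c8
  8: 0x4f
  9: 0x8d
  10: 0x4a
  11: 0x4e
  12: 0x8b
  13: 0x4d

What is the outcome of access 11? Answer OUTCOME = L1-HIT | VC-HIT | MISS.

OUTCOME = L1-HIT

#0 0x199→b51/s3 MISS; vc=[]
#1 0x19b→b51/s3 L1-HIT; vc=[]
#2 0x42→b8/s0 MISS; vc=[]
#3 0x19c→b51/s3 L1-HIT; vc=[]
#4 0x174→b46/s6 MISS; vc=[]
#5 0x81→b16/s0 MISS; vc=[8]
#6 0x83→b16/s0 L1-HIT; vc=[8]
#7 0x1c8→b57/s1 MISS; vc=[8]
#8 0x4f→b9/s1 MISS; vc=[8,57]
#9 0x8d→b17/s1 MISS; vc=[8,57,9]
#10 0x4a→b9/s1 VC-HIT; vc=[8,57,17]
#11 0x4e→b9/s1 L1-HIT; vc=[8,57,17]
#12 0x8b→b17/s1 VC-HIT; vc=[8,57,9]
#13 0x4d→b9/s1 VC-HIT; vc=[8,57,17]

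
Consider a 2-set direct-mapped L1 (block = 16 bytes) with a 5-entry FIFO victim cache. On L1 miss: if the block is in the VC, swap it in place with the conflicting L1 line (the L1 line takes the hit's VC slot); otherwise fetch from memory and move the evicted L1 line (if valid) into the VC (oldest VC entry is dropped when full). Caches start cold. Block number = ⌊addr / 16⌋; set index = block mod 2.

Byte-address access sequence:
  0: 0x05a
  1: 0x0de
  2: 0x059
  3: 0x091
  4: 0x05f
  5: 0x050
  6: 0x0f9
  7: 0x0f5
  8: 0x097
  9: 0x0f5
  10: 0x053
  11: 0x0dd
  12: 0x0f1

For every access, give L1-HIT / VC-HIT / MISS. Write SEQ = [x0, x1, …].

SEQ = [MISS, MISS, VC-HIT, MISS, VC-HIT, L1-HIT, MISS, L1-HIT, VC-HIT, VC-HIT, VC-HIT, VC-HIT, VC-HIT]

#0 0x5a→b5/s1 MISS; vc=[]
#1 0xde→b13/s1 MISS; vc=[5]
#2 0x59→b5/s1 VC-HIT; vc=[13]
#3 0x91→b9/s1 MISS; vc=[13,5]
#4 0x5f→b5/s1 VC-HIT; vc=[13,9]
#5 0x50→b5/s1 L1-HIT; vc=[13,9]
#6 0xf9→b15/s1 MISS; vc=[13,9,5]
#7 0xf5→b15/s1 L1-HIT; vc=[13,9,5]
#8 0x97→b9/s1 VC-HIT; vc=[13,15,5]
#9 0xf5→b15/s1 VC-HIT; vc=[13,9,5]
#10 0x53→b5/s1 VC-HIT; vc=[13,9,15]
#11 0xdd→b13/s1 VC-HIT; vc=[5,9,15]
#12 0xf1→b15/s1 VC-HIT; vc=[5,9,13]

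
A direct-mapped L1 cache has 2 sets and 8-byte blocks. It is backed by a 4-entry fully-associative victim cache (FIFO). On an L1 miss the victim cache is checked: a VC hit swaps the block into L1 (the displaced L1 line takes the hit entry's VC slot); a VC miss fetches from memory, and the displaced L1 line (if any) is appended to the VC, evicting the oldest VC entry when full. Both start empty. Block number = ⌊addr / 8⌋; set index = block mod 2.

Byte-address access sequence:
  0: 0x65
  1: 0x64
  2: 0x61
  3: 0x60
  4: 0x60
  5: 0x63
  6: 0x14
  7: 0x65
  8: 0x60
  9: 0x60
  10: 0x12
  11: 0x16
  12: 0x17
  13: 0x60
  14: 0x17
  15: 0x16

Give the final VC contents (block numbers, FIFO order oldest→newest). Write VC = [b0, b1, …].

VC = [12]

#0 0x65→b12/s0 MISS; vc=[]
#1 0x64→b12/s0 L1-HIT; vc=[]
#2 0x61→b12/s0 L1-HIT; vc=[]
#3 0x60→b12/s0 L1-HIT; vc=[]
#4 0x60→b12/s0 L1-HIT; vc=[]
#5 0x63→b12/s0 L1-HIT; vc=[]
#6 0x14→b2/s0 MISS; vc=[12]
#7 0x65→b12/s0 VC-HIT; vc=[2]
#8 0x60→b12/s0 L1-HIT; vc=[2]
#9 0x60→b12/s0 L1-HIT; vc=[2]
#10 0x12→b2/s0 VC-HIT; vc=[12]
#11 0x16→b2/s0 L1-HIT; vc=[12]
#12 0x17→b2/s0 L1-HIT; vc=[12]
#13 0x60→b12/s0 VC-HIT; vc=[2]
#14 0x17→b2/s0 VC-HIT; vc=[12]
#15 0x16→b2/s0 L1-HIT; vc=[12]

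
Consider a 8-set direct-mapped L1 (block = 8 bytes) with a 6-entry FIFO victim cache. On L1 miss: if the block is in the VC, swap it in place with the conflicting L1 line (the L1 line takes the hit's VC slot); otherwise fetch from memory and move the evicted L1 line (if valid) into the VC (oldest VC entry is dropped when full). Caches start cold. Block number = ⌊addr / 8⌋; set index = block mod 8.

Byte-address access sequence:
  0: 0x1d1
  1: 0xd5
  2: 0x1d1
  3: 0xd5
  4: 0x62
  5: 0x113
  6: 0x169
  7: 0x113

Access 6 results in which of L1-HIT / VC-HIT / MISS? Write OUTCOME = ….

OUTCOME = MISS

  [0] addr=0x1d1 blk=58 s=2: MISS | VC []
  [1] addr=0xd5 blk=26 s=2: MISS | VC [58]
  [2] addr=0x1d1 blk=58 s=2: VC-HIT | VC [26]
  [3] addr=0xd5 blk=26 s=2: VC-HIT | VC [58]
  [4] addr=0x62 blk=12 s=4: MISS | VC [58]
  [5] addr=0x113 blk=34 s=2: MISS | VC [58, 26]
  [6] addr=0x169 blk=45 s=5: MISS | VC [58, 26]
  [7] addr=0x113 blk=34 s=2: L1-HIT | VC [58, 26]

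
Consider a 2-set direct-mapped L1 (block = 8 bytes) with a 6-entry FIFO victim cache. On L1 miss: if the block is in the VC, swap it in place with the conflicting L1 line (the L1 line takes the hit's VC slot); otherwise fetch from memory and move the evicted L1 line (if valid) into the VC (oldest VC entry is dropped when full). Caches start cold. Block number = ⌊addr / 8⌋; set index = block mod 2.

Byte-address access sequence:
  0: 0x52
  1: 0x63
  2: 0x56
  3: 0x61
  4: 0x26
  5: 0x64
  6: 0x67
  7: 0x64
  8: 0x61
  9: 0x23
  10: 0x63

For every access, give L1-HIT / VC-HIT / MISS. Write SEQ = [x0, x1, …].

0: 0x52 (blk 10, set 0) → MISS  vc=[]
1: 0x63 (blk 12, set 0) → MISS  vc=[10]
2: 0x56 (blk 10, set 0) → VC-HIT  vc=[12]
3: 0x61 (blk 12, set 0) → VC-HIT  vc=[10]
4: 0x26 (blk 4, set 0) → MISS  vc=[10, 12]
5: 0x64 (blk 12, set 0) → VC-HIT  vc=[10, 4]
6: 0x67 (blk 12, set 0) → L1-HIT  vc=[10, 4]
7: 0x64 (blk 12, set 0) → L1-HIT  vc=[10, 4]
8: 0x61 (blk 12, set 0) → L1-HIT  vc=[10, 4]
9: 0x23 (blk 4, set 0) → VC-HIT  vc=[10, 12]
10: 0x63 (blk 12, set 0) → VC-HIT  vc=[10, 4]

SEQ = [MISS, MISS, VC-HIT, VC-HIT, MISS, VC-HIT, L1-HIT, L1-HIT, L1-HIT, VC-HIT, VC-HIT]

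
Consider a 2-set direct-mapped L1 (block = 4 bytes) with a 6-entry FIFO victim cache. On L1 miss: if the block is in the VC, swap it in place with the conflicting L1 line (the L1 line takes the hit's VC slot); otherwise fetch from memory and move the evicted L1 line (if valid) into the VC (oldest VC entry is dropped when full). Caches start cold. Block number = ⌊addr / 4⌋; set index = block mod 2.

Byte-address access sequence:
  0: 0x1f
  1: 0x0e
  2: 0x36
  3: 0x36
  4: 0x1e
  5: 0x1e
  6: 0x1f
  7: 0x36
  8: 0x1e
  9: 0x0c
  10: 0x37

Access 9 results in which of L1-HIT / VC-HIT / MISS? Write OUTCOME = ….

0: 0x1f (blk 7, set 1) → MISS  vc=[]
1: 0xe (blk 3, set 1) → MISS  vc=[7]
2: 0x36 (blk 13, set 1) → MISS  vc=[7, 3]
3: 0x36 (blk 13, set 1) → L1-HIT  vc=[7, 3]
4: 0x1e (blk 7, set 1) → VC-HIT  vc=[13, 3]
5: 0x1e (blk 7, set 1) → L1-HIT  vc=[13, 3]
6: 0x1f (blk 7, set 1) → L1-HIT  vc=[13, 3]
7: 0x36 (blk 13, set 1) → VC-HIT  vc=[7, 3]
8: 0x1e (blk 7, set 1) → VC-HIT  vc=[13, 3]
9: 0xc (blk 3, set 1) → VC-HIT  vc=[13, 7]
10: 0x37 (blk 13, set 1) → VC-HIT  vc=[3, 7]

OUTCOME = VC-HIT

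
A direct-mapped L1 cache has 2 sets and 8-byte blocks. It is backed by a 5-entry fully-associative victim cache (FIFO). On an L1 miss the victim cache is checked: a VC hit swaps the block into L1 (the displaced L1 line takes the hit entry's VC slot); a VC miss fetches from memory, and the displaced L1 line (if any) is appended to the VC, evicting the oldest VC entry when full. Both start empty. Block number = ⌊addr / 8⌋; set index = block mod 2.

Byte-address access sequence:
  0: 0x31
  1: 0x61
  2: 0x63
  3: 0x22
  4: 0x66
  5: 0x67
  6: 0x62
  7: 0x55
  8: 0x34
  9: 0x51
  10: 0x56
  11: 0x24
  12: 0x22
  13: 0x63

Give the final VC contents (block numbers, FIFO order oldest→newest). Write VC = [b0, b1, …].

  [0] addr=0x31 blk=6 s=0: MISS | VC []
  [1] addr=0x61 blk=12 s=0: MISS | VC [6]
  [2] addr=0x63 blk=12 s=0: L1-HIT | VC [6]
  [3] addr=0x22 blk=4 s=0: MISS | VC [6, 12]
  [4] addr=0x66 blk=12 s=0: VC-HIT | VC [6, 4]
  [5] addr=0x67 blk=12 s=0: L1-HIT | VC [6, 4]
  [6] addr=0x62 blk=12 s=0: L1-HIT | VC [6, 4]
  [7] addr=0x55 blk=10 s=0: MISS | VC [6, 4, 12]
  [8] addr=0x34 blk=6 s=0: VC-HIT | VC [10, 4, 12]
  [9] addr=0x51 blk=10 s=0: VC-HIT | VC [6, 4, 12]
  [10] addr=0x56 blk=10 s=0: L1-HIT | VC [6, 4, 12]
  [11] addr=0x24 blk=4 s=0: VC-HIT | VC [6, 10, 12]
  [12] addr=0x22 blk=4 s=0: L1-HIT | VC [6, 10, 12]
  [13] addr=0x63 blk=12 s=0: VC-HIT | VC [6, 10, 4]

VC = [6, 10, 4]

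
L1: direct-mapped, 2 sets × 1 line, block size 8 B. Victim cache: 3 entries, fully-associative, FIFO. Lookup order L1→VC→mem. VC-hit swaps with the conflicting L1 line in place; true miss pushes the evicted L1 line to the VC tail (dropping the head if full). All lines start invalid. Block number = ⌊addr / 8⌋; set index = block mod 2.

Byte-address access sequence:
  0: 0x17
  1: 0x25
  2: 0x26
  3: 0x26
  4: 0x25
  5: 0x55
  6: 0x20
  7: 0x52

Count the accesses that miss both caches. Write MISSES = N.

MISSES = 3

0: 0x17 (blk 2, set 0) → MISS  vc=[]
1: 0x25 (blk 4, set 0) → MISS  vc=[2]
2: 0x26 (blk 4, set 0) → L1-HIT  vc=[2]
3: 0x26 (blk 4, set 0) → L1-HIT  vc=[2]
4: 0x25 (blk 4, set 0) → L1-HIT  vc=[2]
5: 0x55 (blk 10, set 0) → MISS  vc=[2, 4]
6: 0x20 (blk 4, set 0) → VC-HIT  vc=[2, 10]
7: 0x52 (blk 10, set 0) → VC-HIT  vc=[2, 4]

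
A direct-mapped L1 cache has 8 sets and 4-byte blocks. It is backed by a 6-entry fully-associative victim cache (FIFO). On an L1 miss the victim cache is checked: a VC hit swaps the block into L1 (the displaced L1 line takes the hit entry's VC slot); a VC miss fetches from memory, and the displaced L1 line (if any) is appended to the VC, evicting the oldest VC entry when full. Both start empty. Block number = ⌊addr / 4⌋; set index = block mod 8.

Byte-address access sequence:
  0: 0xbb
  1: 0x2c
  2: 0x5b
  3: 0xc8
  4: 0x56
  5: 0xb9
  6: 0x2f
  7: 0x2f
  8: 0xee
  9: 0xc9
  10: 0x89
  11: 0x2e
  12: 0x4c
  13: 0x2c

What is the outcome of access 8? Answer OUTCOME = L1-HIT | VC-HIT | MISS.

OUTCOME = MISS

0: 0xbb (blk 46, set 6) → MISS  vc=[]
1: 0x2c (blk 11, set 3) → MISS  vc=[]
2: 0x5b (blk 22, set 6) → MISS  vc=[46]
3: 0xc8 (blk 50, set 2) → MISS  vc=[46]
4: 0x56 (blk 21, set 5) → MISS  vc=[46]
5: 0xb9 (blk 46, set 6) → VC-HIT  vc=[22]
6: 0x2f (blk 11, set 3) → L1-HIT  vc=[22]
7: 0x2f (blk 11, set 3) → L1-HIT  vc=[22]
8: 0xee (blk 59, set 3) → MISS  vc=[22, 11]
9: 0xc9 (blk 50, set 2) → L1-HIT  vc=[22, 11]
10: 0x89 (blk 34, set 2) → MISS  vc=[22, 11, 50]
11: 0x2e (blk 11, set 3) → VC-HIT  vc=[22, 59, 50]
12: 0x4c (blk 19, set 3) → MISS  vc=[22, 59, 50, 11]
13: 0x2c (blk 11, set 3) → VC-HIT  vc=[22, 59, 50, 19]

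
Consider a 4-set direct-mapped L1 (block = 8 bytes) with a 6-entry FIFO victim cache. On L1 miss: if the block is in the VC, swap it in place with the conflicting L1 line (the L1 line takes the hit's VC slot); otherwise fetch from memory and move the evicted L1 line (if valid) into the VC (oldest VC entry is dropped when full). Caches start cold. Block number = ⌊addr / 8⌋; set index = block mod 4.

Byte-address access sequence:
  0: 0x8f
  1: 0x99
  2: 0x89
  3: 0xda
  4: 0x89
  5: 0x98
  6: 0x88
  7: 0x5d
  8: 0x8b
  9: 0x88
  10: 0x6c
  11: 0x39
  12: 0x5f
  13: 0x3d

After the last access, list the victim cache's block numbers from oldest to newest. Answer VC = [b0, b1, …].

VC = [27, 19, 17, 11]

0: 0x8f (blk 17, set 1) → MISS  vc=[]
1: 0x99 (blk 19, set 3) → MISS  vc=[]
2: 0x89 (blk 17, set 1) → L1-HIT  vc=[]
3: 0xda (blk 27, set 3) → MISS  vc=[19]
4: 0x89 (blk 17, set 1) → L1-HIT  vc=[19]
5: 0x98 (blk 19, set 3) → VC-HIT  vc=[27]
6: 0x88 (blk 17, set 1) → L1-HIT  vc=[27]
7: 0x5d (blk 11, set 3) → MISS  vc=[27, 19]
8: 0x8b (blk 17, set 1) → L1-HIT  vc=[27, 19]
9: 0x88 (blk 17, set 1) → L1-HIT  vc=[27, 19]
10: 0x6c (blk 13, set 1) → MISS  vc=[27, 19, 17]
11: 0x39 (blk 7, set 3) → MISS  vc=[27, 19, 17, 11]
12: 0x5f (blk 11, set 3) → VC-HIT  vc=[27, 19, 17, 7]
13: 0x3d (blk 7, set 3) → VC-HIT  vc=[27, 19, 17, 11]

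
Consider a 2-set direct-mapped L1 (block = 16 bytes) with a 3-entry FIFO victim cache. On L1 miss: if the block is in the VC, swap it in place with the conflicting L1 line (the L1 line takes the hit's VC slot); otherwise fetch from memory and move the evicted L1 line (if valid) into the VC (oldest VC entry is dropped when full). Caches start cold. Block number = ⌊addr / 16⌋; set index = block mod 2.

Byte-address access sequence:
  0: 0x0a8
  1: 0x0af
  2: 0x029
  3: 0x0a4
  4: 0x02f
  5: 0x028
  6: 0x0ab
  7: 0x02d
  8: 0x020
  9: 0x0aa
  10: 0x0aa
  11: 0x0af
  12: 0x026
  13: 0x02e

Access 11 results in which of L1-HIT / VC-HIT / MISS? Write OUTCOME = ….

OUTCOME = L1-HIT

  [0] addr=0xa8 blk=10 s=0: MISS | VC []
  [1] addr=0xaf blk=10 s=0: L1-HIT | VC []
  [2] addr=0x29 blk=2 s=0: MISS | VC [10]
  [3] addr=0xa4 blk=10 s=0: VC-HIT | VC [2]
  [4] addr=0x2f blk=2 s=0: VC-HIT | VC [10]
  [5] addr=0x28 blk=2 s=0: L1-HIT | VC [10]
  [6] addr=0xab blk=10 s=0: VC-HIT | VC [2]
  [7] addr=0x2d blk=2 s=0: VC-HIT | VC [10]
  [8] addr=0x20 blk=2 s=0: L1-HIT | VC [10]
  [9] addr=0xaa blk=10 s=0: VC-HIT | VC [2]
  [10] addr=0xaa blk=10 s=0: L1-HIT | VC [2]
  [11] addr=0xaf blk=10 s=0: L1-HIT | VC [2]
  [12] addr=0x26 blk=2 s=0: VC-HIT | VC [10]
  [13] addr=0x2e blk=2 s=0: L1-HIT | VC [10]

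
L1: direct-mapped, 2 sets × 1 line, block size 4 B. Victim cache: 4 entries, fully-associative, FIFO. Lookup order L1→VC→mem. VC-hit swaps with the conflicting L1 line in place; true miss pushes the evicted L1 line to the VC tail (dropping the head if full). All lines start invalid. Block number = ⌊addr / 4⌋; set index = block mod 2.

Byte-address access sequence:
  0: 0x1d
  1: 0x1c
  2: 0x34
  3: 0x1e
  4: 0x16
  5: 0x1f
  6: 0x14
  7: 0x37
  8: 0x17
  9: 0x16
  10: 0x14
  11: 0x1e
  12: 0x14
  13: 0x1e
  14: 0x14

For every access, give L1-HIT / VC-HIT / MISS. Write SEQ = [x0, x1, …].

SEQ = [MISS, L1-HIT, MISS, VC-HIT, MISS, VC-HIT, VC-HIT, VC-HIT, VC-HIT, L1-HIT, L1-HIT, VC-HIT, VC-HIT, VC-HIT, VC-HIT]

0: 0x1d (blk 7, set 1) → MISS  vc=[]
1: 0x1c (blk 7, set 1) → L1-HIT  vc=[]
2: 0x34 (blk 13, set 1) → MISS  vc=[7]
3: 0x1e (blk 7, set 1) → VC-HIT  vc=[13]
4: 0x16 (blk 5, set 1) → MISS  vc=[13, 7]
5: 0x1f (blk 7, set 1) → VC-HIT  vc=[13, 5]
6: 0x14 (blk 5, set 1) → VC-HIT  vc=[13, 7]
7: 0x37 (blk 13, set 1) → VC-HIT  vc=[5, 7]
8: 0x17 (blk 5, set 1) → VC-HIT  vc=[13, 7]
9: 0x16 (blk 5, set 1) → L1-HIT  vc=[13, 7]
10: 0x14 (blk 5, set 1) → L1-HIT  vc=[13, 7]
11: 0x1e (blk 7, set 1) → VC-HIT  vc=[13, 5]
12: 0x14 (blk 5, set 1) → VC-HIT  vc=[13, 7]
13: 0x1e (blk 7, set 1) → VC-HIT  vc=[13, 5]
14: 0x14 (blk 5, set 1) → VC-HIT  vc=[13, 7]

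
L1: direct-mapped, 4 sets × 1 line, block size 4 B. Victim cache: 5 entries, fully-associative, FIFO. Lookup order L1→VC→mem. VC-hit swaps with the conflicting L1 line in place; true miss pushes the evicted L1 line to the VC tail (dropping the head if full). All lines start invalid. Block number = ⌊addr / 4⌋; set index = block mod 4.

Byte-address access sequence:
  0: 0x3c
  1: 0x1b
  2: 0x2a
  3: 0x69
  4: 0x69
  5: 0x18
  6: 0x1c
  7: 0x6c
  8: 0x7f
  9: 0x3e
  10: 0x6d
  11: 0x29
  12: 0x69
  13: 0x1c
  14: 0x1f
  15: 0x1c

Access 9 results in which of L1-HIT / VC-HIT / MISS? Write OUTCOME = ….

OUTCOME = VC-HIT

  [0] addr=0x3c blk=15 s=3: MISS | VC []
  [1] addr=0x1b blk=6 s=2: MISS | VC []
  [2] addr=0x2a blk=10 s=2: MISS | VC [6]
  [3] addr=0x69 blk=26 s=2: MISS | VC [6, 10]
  [4] addr=0x69 blk=26 s=2: L1-HIT | VC [6, 10]
  [5] addr=0x18 blk=6 s=2: VC-HIT | VC [26, 10]
  [6] addr=0x1c blk=7 s=3: MISS | VC [26, 10, 15]
  [7] addr=0x6c blk=27 s=3: MISS | VC [26, 10, 15, 7]
  [8] addr=0x7f blk=31 s=3: MISS | VC [26, 10, 15, 7, 27]
  [9] addr=0x3e blk=15 s=3: VC-HIT | VC [26, 10, 31, 7, 27]
  [10] addr=0x6d blk=27 s=3: VC-HIT | VC [26, 10, 31, 7, 15]
  [11] addr=0x29 blk=10 s=2: VC-HIT | VC [26, 6, 31, 7, 15]
  [12] addr=0x69 blk=26 s=2: VC-HIT | VC [10, 6, 31, 7, 15]
  [13] addr=0x1c blk=7 s=3: VC-HIT | VC [10, 6, 31, 27, 15]
  [14] addr=0x1f blk=7 s=3: L1-HIT | VC [10, 6, 31, 27, 15]
  [15] addr=0x1c blk=7 s=3: L1-HIT | VC [10, 6, 31, 27, 15]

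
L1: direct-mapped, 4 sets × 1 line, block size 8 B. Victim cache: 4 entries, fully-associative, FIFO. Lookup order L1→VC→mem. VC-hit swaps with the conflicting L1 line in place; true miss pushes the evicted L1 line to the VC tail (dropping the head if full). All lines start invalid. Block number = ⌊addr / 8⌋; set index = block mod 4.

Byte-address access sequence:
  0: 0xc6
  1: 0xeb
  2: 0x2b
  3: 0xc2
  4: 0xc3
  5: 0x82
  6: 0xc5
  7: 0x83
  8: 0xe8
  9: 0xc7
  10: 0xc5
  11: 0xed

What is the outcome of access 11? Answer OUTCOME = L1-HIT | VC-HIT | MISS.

#0 0xc6→b24/s0 MISS; vc=[]
#1 0xeb→b29/s1 MISS; vc=[]
#2 0x2b→b5/s1 MISS; vc=[29]
#3 0xc2→b24/s0 L1-HIT; vc=[29]
#4 0xc3→b24/s0 L1-HIT; vc=[29]
#5 0x82→b16/s0 MISS; vc=[29,24]
#6 0xc5→b24/s0 VC-HIT; vc=[29,16]
#7 0x83→b16/s0 VC-HIT; vc=[29,24]
#8 0xe8→b29/s1 VC-HIT; vc=[5,24]
#9 0xc7→b24/s0 VC-HIT; vc=[5,16]
#10 0xc5→b24/s0 L1-HIT; vc=[5,16]
#11 0xed→b29/s1 L1-HIT; vc=[5,16]

OUTCOME = L1-HIT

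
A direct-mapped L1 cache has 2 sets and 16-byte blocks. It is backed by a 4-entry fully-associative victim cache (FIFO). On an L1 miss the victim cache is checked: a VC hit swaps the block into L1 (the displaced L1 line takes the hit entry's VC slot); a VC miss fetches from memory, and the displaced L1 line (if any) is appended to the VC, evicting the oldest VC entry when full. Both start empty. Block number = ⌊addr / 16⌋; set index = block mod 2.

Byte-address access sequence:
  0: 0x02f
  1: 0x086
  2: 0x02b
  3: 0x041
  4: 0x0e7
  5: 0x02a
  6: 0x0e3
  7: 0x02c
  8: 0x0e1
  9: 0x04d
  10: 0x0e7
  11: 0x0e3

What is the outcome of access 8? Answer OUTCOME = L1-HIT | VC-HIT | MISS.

  [0] addr=0x2f blk=2 s=0: MISS | VC []
  [1] addr=0x86 blk=8 s=0: MISS | VC [2]
  [2] addr=0x2b blk=2 s=0: VC-HIT | VC [8]
  [3] addr=0x41 blk=4 s=0: MISS | VC [8, 2]
  [4] addr=0xe7 blk=14 s=0: MISS | VC [8, 2, 4]
  [5] addr=0x2a blk=2 s=0: VC-HIT | VC [8, 14, 4]
  [6] addr=0xe3 blk=14 s=0: VC-HIT | VC [8, 2, 4]
  [7] addr=0x2c blk=2 s=0: VC-HIT | VC [8, 14, 4]
  [8] addr=0xe1 blk=14 s=0: VC-HIT | VC [8, 2, 4]
  [9] addr=0x4d blk=4 s=0: VC-HIT | VC [8, 2, 14]
  [10] addr=0xe7 blk=14 s=0: VC-HIT | VC [8, 2, 4]
  [11] addr=0xe3 blk=14 s=0: L1-HIT | VC [8, 2, 4]

OUTCOME = VC-HIT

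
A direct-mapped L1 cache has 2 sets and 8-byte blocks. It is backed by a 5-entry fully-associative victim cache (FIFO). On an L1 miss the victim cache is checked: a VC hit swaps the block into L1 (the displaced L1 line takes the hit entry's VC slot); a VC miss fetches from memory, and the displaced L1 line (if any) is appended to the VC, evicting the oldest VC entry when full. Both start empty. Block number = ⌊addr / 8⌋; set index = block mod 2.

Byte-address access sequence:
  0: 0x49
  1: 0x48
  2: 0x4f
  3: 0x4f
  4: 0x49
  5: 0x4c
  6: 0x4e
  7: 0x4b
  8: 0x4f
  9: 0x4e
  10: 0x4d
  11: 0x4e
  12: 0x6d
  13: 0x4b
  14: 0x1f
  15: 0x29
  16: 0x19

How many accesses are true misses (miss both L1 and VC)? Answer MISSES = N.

MISSES = 4

0: 0x49 (blk 9, set 1) → MISS  vc=[]
1: 0x48 (blk 9, set 1) → L1-HIT  vc=[]
2: 0x4f (blk 9, set 1) → L1-HIT  vc=[]
3: 0x4f (blk 9, set 1) → L1-HIT  vc=[]
4: 0x49 (blk 9, set 1) → L1-HIT  vc=[]
5: 0x4c (blk 9, set 1) → L1-HIT  vc=[]
6: 0x4e (blk 9, set 1) → L1-HIT  vc=[]
7: 0x4b (blk 9, set 1) → L1-HIT  vc=[]
8: 0x4f (blk 9, set 1) → L1-HIT  vc=[]
9: 0x4e (blk 9, set 1) → L1-HIT  vc=[]
10: 0x4d (blk 9, set 1) → L1-HIT  vc=[]
11: 0x4e (blk 9, set 1) → L1-HIT  vc=[]
12: 0x6d (blk 13, set 1) → MISS  vc=[9]
13: 0x4b (blk 9, set 1) → VC-HIT  vc=[13]
14: 0x1f (blk 3, set 1) → MISS  vc=[13, 9]
15: 0x29 (blk 5, set 1) → MISS  vc=[13, 9, 3]
16: 0x19 (blk 3, set 1) → VC-HIT  vc=[13, 9, 5]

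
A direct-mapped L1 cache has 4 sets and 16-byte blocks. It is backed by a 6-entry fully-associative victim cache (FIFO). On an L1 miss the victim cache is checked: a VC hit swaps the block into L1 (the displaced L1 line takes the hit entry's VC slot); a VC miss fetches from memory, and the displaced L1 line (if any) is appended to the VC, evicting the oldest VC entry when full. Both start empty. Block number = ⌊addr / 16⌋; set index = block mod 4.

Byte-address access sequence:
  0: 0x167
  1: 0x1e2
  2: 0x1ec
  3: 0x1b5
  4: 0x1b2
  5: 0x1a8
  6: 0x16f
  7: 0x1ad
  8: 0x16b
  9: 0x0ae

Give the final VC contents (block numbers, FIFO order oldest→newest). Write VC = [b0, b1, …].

0: 0x167 (blk 22, set 2) → MISS  vc=[]
1: 0x1e2 (blk 30, set 2) → MISS  vc=[22]
2: 0x1ec (blk 30, set 2) → L1-HIT  vc=[22]
3: 0x1b5 (blk 27, set 3) → MISS  vc=[22]
4: 0x1b2 (blk 27, set 3) → L1-HIT  vc=[22]
5: 0x1a8 (blk 26, set 2) → MISS  vc=[22, 30]
6: 0x16f (blk 22, set 2) → VC-HIT  vc=[26, 30]
7: 0x1ad (blk 26, set 2) → VC-HIT  vc=[22, 30]
8: 0x16b (blk 22, set 2) → VC-HIT  vc=[26, 30]
9: 0xae (blk 10, set 2) → MISS  vc=[26, 30, 22]

VC = [26, 30, 22]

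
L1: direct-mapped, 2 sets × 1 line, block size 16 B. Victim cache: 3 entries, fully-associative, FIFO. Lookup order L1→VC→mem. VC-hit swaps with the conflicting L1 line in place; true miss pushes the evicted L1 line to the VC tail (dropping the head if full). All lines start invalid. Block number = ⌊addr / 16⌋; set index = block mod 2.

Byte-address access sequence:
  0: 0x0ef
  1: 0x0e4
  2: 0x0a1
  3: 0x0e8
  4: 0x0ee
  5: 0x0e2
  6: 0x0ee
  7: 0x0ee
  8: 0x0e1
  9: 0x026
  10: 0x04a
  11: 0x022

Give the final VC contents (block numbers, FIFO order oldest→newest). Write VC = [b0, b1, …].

VC = [10, 14, 4]

#0 0xef→b14/s0 MISS; vc=[]
#1 0xe4→b14/s0 L1-HIT; vc=[]
#2 0xa1→b10/s0 MISS; vc=[14]
#3 0xe8→b14/s0 VC-HIT; vc=[10]
#4 0xee→b14/s0 L1-HIT; vc=[10]
#5 0xe2→b14/s0 L1-HIT; vc=[10]
#6 0xee→b14/s0 L1-HIT; vc=[10]
#7 0xee→b14/s0 L1-HIT; vc=[10]
#8 0xe1→b14/s0 L1-HIT; vc=[10]
#9 0x26→b2/s0 MISS; vc=[10,14]
#10 0x4a→b4/s0 MISS; vc=[10,14,2]
#11 0x22→b2/s0 VC-HIT; vc=[10,14,4]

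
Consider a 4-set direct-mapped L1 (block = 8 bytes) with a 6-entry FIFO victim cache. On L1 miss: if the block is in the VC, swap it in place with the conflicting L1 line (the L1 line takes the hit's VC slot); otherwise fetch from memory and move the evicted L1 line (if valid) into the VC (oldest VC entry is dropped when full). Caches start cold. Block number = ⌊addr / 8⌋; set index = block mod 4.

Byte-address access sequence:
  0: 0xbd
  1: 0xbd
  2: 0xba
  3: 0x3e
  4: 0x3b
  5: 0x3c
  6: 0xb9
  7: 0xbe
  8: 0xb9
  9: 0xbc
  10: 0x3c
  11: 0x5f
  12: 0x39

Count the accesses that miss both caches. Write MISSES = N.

0: 0xbd (blk 23, set 3) → MISS  vc=[]
1: 0xbd (blk 23, set 3) → L1-HIT  vc=[]
2: 0xba (blk 23, set 3) → L1-HIT  vc=[]
3: 0x3e (blk 7, set 3) → MISS  vc=[23]
4: 0x3b (blk 7, set 3) → L1-HIT  vc=[23]
5: 0x3c (blk 7, set 3) → L1-HIT  vc=[23]
6: 0xb9 (blk 23, set 3) → VC-HIT  vc=[7]
7: 0xbe (blk 23, set 3) → L1-HIT  vc=[7]
8: 0xb9 (blk 23, set 3) → L1-HIT  vc=[7]
9: 0xbc (blk 23, set 3) → L1-HIT  vc=[7]
10: 0x3c (blk 7, set 3) → VC-HIT  vc=[23]
11: 0x5f (blk 11, set 3) → MISS  vc=[23, 7]
12: 0x39 (blk 7, set 3) → VC-HIT  vc=[23, 11]

MISSES = 3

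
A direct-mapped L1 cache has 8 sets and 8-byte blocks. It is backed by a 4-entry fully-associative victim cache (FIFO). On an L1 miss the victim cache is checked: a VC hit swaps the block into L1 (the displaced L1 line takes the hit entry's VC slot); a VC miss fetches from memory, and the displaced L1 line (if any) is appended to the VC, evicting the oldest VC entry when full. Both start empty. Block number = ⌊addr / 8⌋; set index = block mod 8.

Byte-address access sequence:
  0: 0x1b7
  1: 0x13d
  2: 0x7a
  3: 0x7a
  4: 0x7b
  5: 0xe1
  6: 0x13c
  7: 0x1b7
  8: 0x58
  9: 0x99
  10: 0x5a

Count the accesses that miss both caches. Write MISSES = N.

MISSES = 6

  [0] addr=0x1b7 blk=54 s=6: MISS | VC []
  [1] addr=0x13d blk=39 s=7: MISS | VC []
  [2] addr=0x7a blk=15 s=7: MISS | VC [39]
  [3] addr=0x7a blk=15 s=7: L1-HIT | VC [39]
  [4] addr=0x7b blk=15 s=7: L1-HIT | VC [39]
  [5] addr=0xe1 blk=28 s=4: MISS | VC [39]
  [6] addr=0x13c blk=39 s=7: VC-HIT | VC [15]
  [7] addr=0x1b7 blk=54 s=6: L1-HIT | VC [15]
  [8] addr=0x58 blk=11 s=3: MISS | VC [15]
  [9] addr=0x99 blk=19 s=3: MISS | VC [15, 11]
  [10] addr=0x5a blk=11 s=3: VC-HIT | VC [15, 19]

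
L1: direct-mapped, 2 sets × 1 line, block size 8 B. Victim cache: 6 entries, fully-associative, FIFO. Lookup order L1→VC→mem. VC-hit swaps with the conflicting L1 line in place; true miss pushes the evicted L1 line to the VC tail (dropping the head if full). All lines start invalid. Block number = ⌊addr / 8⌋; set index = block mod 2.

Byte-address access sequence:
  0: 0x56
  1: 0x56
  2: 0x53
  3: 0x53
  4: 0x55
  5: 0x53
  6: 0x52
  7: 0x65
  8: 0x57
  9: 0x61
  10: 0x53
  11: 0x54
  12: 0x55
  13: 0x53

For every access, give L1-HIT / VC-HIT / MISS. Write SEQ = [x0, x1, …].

SEQ = [MISS, L1-HIT, L1-HIT, L1-HIT, L1-HIT, L1-HIT, L1-HIT, MISS, VC-HIT, VC-HIT, VC-HIT, L1-HIT, L1-HIT, L1-HIT]

0: 0x56 (blk 10, set 0) → MISS  vc=[]
1: 0x56 (blk 10, set 0) → L1-HIT  vc=[]
2: 0x53 (blk 10, set 0) → L1-HIT  vc=[]
3: 0x53 (blk 10, set 0) → L1-HIT  vc=[]
4: 0x55 (blk 10, set 0) → L1-HIT  vc=[]
5: 0x53 (blk 10, set 0) → L1-HIT  vc=[]
6: 0x52 (blk 10, set 0) → L1-HIT  vc=[]
7: 0x65 (blk 12, set 0) → MISS  vc=[10]
8: 0x57 (blk 10, set 0) → VC-HIT  vc=[12]
9: 0x61 (blk 12, set 0) → VC-HIT  vc=[10]
10: 0x53 (blk 10, set 0) → VC-HIT  vc=[12]
11: 0x54 (blk 10, set 0) → L1-HIT  vc=[12]
12: 0x55 (blk 10, set 0) → L1-HIT  vc=[12]
13: 0x53 (blk 10, set 0) → L1-HIT  vc=[12]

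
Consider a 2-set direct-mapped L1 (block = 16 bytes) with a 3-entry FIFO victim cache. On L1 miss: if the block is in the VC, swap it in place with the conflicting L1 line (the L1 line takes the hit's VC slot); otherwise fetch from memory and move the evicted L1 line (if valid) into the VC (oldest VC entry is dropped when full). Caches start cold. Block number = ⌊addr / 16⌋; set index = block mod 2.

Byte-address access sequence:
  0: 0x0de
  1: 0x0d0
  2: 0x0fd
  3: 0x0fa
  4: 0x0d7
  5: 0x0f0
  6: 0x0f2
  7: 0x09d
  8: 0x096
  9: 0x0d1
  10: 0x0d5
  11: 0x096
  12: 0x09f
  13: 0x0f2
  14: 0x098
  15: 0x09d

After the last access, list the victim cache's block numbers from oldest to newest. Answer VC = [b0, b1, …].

VC = [13, 15]

  [0] addr=0xde blk=13 s=1: MISS | VC []
  [1] addr=0xd0 blk=13 s=1: L1-HIT | VC []
  [2] addr=0xfd blk=15 s=1: MISS | VC [13]
  [3] addr=0xfa blk=15 s=1: L1-HIT | VC [13]
  [4] addr=0xd7 blk=13 s=1: VC-HIT | VC [15]
  [5] addr=0xf0 blk=15 s=1: VC-HIT | VC [13]
  [6] addr=0xf2 blk=15 s=1: L1-HIT | VC [13]
  [7] addr=0x9d blk=9 s=1: MISS | VC [13, 15]
  [8] addr=0x96 blk=9 s=1: L1-HIT | VC [13, 15]
  [9] addr=0xd1 blk=13 s=1: VC-HIT | VC [9, 15]
  [10] addr=0xd5 blk=13 s=1: L1-HIT | VC [9, 15]
  [11] addr=0x96 blk=9 s=1: VC-HIT | VC [13, 15]
  [12] addr=0x9f blk=9 s=1: L1-HIT | VC [13, 15]
  [13] addr=0xf2 blk=15 s=1: VC-HIT | VC [13, 9]
  [14] addr=0x98 blk=9 s=1: VC-HIT | VC [13, 15]
  [15] addr=0x9d blk=9 s=1: L1-HIT | VC [13, 15]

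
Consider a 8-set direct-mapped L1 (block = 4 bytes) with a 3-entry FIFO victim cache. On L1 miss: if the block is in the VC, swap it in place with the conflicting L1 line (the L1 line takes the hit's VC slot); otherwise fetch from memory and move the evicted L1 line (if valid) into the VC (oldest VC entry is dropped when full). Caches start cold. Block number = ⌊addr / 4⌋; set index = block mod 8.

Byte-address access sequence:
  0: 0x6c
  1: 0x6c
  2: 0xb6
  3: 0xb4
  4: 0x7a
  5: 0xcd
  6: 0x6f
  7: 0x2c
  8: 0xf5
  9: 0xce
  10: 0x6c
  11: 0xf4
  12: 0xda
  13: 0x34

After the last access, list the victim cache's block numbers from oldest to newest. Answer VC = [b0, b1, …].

VC = [45, 30, 61]

  [0] addr=0x6c blk=27 s=3: MISS | VC []
  [1] addr=0x6c blk=27 s=3: L1-HIT | VC []
  [2] addr=0xb6 blk=45 s=5: MISS | VC []
  [3] addr=0xb4 blk=45 s=5: L1-HIT | VC []
  [4] addr=0x7a blk=30 s=6: MISS | VC []
  [5] addr=0xcd blk=51 s=3: MISS | VC [27]
  [6] addr=0x6f blk=27 s=3: VC-HIT | VC [51]
  [7] addr=0x2c blk=11 s=3: MISS | VC [51, 27]
  [8] addr=0xf5 blk=61 s=5: MISS | VC [51, 27, 45]
  [9] addr=0xce blk=51 s=3: VC-HIT | VC [11, 27, 45]
  [10] addr=0x6c blk=27 s=3: VC-HIT | VC [11, 51, 45]
  [11] addr=0xf4 blk=61 s=5: L1-HIT | VC [11, 51, 45]
  [12] addr=0xda blk=54 s=6: MISS | VC [51, 45, 30]
  [13] addr=0x34 blk=13 s=5: MISS | VC [45, 30, 61]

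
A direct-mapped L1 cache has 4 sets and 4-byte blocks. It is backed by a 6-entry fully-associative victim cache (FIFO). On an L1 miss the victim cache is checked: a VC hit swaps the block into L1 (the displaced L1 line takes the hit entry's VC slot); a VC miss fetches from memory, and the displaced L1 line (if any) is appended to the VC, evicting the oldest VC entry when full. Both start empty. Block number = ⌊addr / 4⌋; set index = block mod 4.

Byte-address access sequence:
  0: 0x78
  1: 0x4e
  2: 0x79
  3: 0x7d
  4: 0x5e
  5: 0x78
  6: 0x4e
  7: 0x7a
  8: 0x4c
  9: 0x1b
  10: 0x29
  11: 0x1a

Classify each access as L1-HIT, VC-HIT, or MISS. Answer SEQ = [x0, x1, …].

  [0] addr=0x78 blk=30 s=2: MISS | VC []
  [1] addr=0x4e blk=19 s=3: MISS | VC []
  [2] addr=0x79 blk=30 s=2: L1-HIT | VC []
  [3] addr=0x7d blk=31 s=3: MISS | VC [19]
  [4] addr=0x5e blk=23 s=3: MISS | VC [19, 31]
  [5] addr=0x78 blk=30 s=2: L1-HIT | VC [19, 31]
  [6] addr=0x4e blk=19 s=3: VC-HIT | VC [23, 31]
  [7] addr=0x7a blk=30 s=2: L1-HIT | VC [23, 31]
  [8] addr=0x4c blk=19 s=3: L1-HIT | VC [23, 31]
  [9] addr=0x1b blk=6 s=2: MISS | VC [23, 31, 30]
  [10] addr=0x29 blk=10 s=2: MISS | VC [23, 31, 30, 6]
  [11] addr=0x1a blk=6 s=2: VC-HIT | VC [23, 31, 30, 10]

SEQ = [MISS, MISS, L1-HIT, MISS, MISS, L1-HIT, VC-HIT, L1-HIT, L1-HIT, MISS, MISS, VC-HIT]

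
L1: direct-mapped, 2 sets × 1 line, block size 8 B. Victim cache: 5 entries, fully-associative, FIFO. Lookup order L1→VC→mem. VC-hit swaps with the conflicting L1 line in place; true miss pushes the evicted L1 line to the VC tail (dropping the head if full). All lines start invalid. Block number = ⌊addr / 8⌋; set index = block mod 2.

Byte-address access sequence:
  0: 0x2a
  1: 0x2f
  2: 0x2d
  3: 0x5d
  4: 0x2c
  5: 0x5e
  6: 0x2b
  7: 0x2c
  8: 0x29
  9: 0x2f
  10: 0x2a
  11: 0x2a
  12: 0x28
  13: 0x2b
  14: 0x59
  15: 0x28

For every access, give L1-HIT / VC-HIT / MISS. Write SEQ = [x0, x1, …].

SEQ = [MISS, L1-HIT, L1-HIT, MISS, VC-HIT, VC-HIT, VC-HIT, L1-HIT, L1-HIT, L1-HIT, L1-HIT, L1-HIT, L1-HIT, L1-HIT, VC-HIT, VC-HIT]

  [0] addr=0x2a blk=5 s=1: MISS | VC []
  [1] addr=0x2f blk=5 s=1: L1-HIT | VC []
  [2] addr=0x2d blk=5 s=1: L1-HIT | VC []
  [3] addr=0x5d blk=11 s=1: MISS | VC [5]
  [4] addr=0x2c blk=5 s=1: VC-HIT | VC [11]
  [5] addr=0x5e blk=11 s=1: VC-HIT | VC [5]
  [6] addr=0x2b blk=5 s=1: VC-HIT | VC [11]
  [7] addr=0x2c blk=5 s=1: L1-HIT | VC [11]
  [8] addr=0x29 blk=5 s=1: L1-HIT | VC [11]
  [9] addr=0x2f blk=5 s=1: L1-HIT | VC [11]
  [10] addr=0x2a blk=5 s=1: L1-HIT | VC [11]
  [11] addr=0x2a blk=5 s=1: L1-HIT | VC [11]
  [12] addr=0x28 blk=5 s=1: L1-HIT | VC [11]
  [13] addr=0x2b blk=5 s=1: L1-HIT | VC [11]
  [14] addr=0x59 blk=11 s=1: VC-HIT | VC [5]
  [15] addr=0x28 blk=5 s=1: VC-HIT | VC [11]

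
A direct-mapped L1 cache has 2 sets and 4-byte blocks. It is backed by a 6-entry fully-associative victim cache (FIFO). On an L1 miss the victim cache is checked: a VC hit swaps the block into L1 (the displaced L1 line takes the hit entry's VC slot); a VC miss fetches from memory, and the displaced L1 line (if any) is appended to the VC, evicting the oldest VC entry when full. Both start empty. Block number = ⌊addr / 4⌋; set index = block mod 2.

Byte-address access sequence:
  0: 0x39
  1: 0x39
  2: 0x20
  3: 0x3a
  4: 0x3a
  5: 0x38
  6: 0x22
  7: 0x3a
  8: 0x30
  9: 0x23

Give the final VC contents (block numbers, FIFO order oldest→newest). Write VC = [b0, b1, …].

VC = [12, 14]

  [0] addr=0x39 blk=14 s=0: MISS | VC []
  [1] addr=0x39 blk=14 s=0: L1-HIT | VC []
  [2] addr=0x20 blk=8 s=0: MISS | VC [14]
  [3] addr=0x3a blk=14 s=0: VC-HIT | VC [8]
  [4] addr=0x3a blk=14 s=0: L1-HIT | VC [8]
  [5] addr=0x38 blk=14 s=0: L1-HIT | VC [8]
  [6] addr=0x22 blk=8 s=0: VC-HIT | VC [14]
  [7] addr=0x3a blk=14 s=0: VC-HIT | VC [8]
  [8] addr=0x30 blk=12 s=0: MISS | VC [8, 14]
  [9] addr=0x23 blk=8 s=0: VC-HIT | VC [12, 14]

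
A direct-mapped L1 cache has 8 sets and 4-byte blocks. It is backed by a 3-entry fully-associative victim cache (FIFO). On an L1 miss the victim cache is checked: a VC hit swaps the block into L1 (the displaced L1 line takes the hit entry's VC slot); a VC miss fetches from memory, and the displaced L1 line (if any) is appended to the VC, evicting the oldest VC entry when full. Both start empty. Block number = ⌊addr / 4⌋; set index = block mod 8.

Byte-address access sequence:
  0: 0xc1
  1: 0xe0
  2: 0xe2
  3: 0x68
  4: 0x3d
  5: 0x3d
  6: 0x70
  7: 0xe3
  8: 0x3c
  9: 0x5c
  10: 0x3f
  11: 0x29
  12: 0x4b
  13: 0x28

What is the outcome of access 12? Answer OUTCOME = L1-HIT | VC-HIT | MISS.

  [0] addr=0xc1 blk=48 s=0: MISS | VC []
  [1] addr=0xe0 blk=56 s=0: MISS | VC [48]
  [2] addr=0xe2 blk=56 s=0: L1-HIT | VC [48]
  [3] addr=0x68 blk=26 s=2: MISS | VC [48]
  [4] addr=0x3d blk=15 s=7: MISS | VC [48]
  [5] addr=0x3d blk=15 s=7: L1-HIT | VC [48]
  [6] addr=0x70 blk=28 s=4: MISS | VC [48]
  [7] addr=0xe3 blk=56 s=0: L1-HIT | VC [48]
  [8] addr=0x3c blk=15 s=7: L1-HIT | VC [48]
  [9] addr=0x5c blk=23 s=7: MISS | VC [48, 15]
  [10] addr=0x3f blk=15 s=7: VC-HIT | VC [48, 23]
  [11] addr=0x29 blk=10 s=2: MISS | VC [48, 23, 26]
  [12] addr=0x4b blk=18 s=2: MISS | VC [23, 26, 10]
  [13] addr=0x28 blk=10 s=2: VC-HIT | VC [23, 26, 18]

OUTCOME = MISS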